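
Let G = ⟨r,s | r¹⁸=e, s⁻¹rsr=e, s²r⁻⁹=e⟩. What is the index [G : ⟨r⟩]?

First find ord(r) by computing successive powers:
  r¹ = r, r² = r², r³ = r³, r⁴ = r⁴, r⁵ = r⁵, r⁶ = r⁶, r⁷ = r⁷, r⁸ = r⁸, r⁹ = r⁹, r¹⁰ = r¹⁰, r¹¹ = r¹¹, r¹² = r¹², r¹³ = r¹³, r¹⁴ = r¹⁴, r¹⁵ = r¹⁵, r¹⁶ = r¹⁶, r¹⁷ = r¹⁷, r¹⁸ = e.
So |⟨r⟩| = ord(r) = 18. With |G| = 36, by Lagrange [G : ⟨r⟩] = 36/18 = 2.

Answer: 2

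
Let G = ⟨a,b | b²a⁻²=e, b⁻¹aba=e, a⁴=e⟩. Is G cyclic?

Every cyclic group is abelian. But a·b = ab while b·a = ab⁻¹, so a·b ≠ b·a and G is not abelian. Hence G is not cyclic.

Answer: No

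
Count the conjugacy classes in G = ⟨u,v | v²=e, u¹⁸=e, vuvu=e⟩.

The conjugacy classes (representative and size) are:
  [e] (size 1), [u] (size 2), [u²] (size 2), [u³] (size 2), [u¹⁴] (size 2), [u⁵] (size 2), [u¹²] (size 2), [u⁷] (size 2), [u¹⁰] (size 2), [u⁹] (size 1), [u¹⁰v] (size 9), [uv] (size 9).
Class equation: 1 + 2 + 2 + 2 + 2 + 2 + 2 + 2 + 2 + 1 + 9 + 9 = 36 = |G|. So G has 12 conjugacy classes.

Answer: 12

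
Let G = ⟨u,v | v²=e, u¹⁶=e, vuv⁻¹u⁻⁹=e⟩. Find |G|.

Enumerate words in the generators, reducing via the relations: the distinct elements are
  {e, u, v, uv, u², u³, u⁴, u⁵, u⁶, u⁷, u⁸, u⁹, u²v, u³v, u¹², u¹³, u¹¹, u¹⁰, u¹⁴, u¹⁵, u⁴v, u⁵v, u⁶v, u⁷v, u⁸v, u⁹v, u¹²v, u¹³v, u¹¹v, u¹⁰v, u¹⁴v, u¹⁵v}.
No further products give new elements, so |G| = 32.

Answer: 32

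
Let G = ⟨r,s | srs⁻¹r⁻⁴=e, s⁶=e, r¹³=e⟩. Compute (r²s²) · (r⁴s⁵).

Compute (r²s²) · (r⁴s⁵) by multiplying left to right and reducing via the relations at each step:
  (r²s²) · r⁴ = rs²
  (rs²) · s⁵ = rs

Answer: rs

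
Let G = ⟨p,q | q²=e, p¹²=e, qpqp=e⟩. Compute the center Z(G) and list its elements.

An element z ∈ Z(G) iff z commutes with every generator.
For example p⁶ is central: (p⁶)·p = p⁷ = p·(p⁶); (p⁶)·q = p⁶q = q·(p⁶).
Whereas p ∉ Z(G) since p·q = pq ≠ p¹¹q = q·p.
Checking each of the 24 elements this way gives Z(G) = {e, p⁶}, of order 2.

Answer: {e, p⁶}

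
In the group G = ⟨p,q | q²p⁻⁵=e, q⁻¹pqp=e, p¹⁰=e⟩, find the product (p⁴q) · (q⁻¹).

Compute (p⁴q) · (q⁻¹) by multiplying left to right and reducing via the relations at each step:
  (p⁴q) · q⁻¹ = p⁴

Answer: p⁴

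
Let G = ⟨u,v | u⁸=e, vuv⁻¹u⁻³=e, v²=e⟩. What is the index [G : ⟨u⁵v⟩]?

First find ord(u⁵v) by computing successive powers:
  (u⁵v)¹ = u⁵v, (u⁵v)² = u⁴, (u⁵v)³ = uv, (u⁵v)⁴ = e.
So |⟨u⁵v⟩| = ord(u⁵v) = 4. With |G| = 16, by Lagrange [G : ⟨u⁵v⟩] = 16/4 = 4.

Answer: 4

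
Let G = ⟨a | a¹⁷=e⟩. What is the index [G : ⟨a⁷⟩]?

First find ord(a⁷) by computing successive powers:
  (a⁷)¹ = a⁷, (a⁷)² = a¹⁴, (a⁷)³ = a⁴, (a⁷)⁴ = a¹¹, (a⁷)⁵ = a, (a⁷)⁶ = a⁸, (a⁷)⁷ = a¹⁵, (a⁷)⁸ = a⁵, (a⁷)⁹ = a¹², (a⁷)¹⁰ = a², (a⁷)¹¹ = a⁹, (a⁷)¹² = a¹⁶, (a⁷)¹³ = a⁶, (a⁷)¹⁴ = a¹³, (a⁷)¹⁵ = a³, (a⁷)¹⁶ = a¹⁰, (a⁷)¹⁷ = e.
So |⟨a⁷⟩| = ord(a⁷) = 17. With |G| = 17, by Lagrange [G : ⟨a⁷⟩] = 17/17 = 1.

Answer: 1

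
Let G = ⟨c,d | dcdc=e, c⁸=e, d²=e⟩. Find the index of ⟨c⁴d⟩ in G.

First find ord(c⁴d) by computing successive powers:
  (c⁴d)¹ = c⁴d, (c⁴d)² = e.
So |⟨c⁴d⟩| = ord(c⁴d) = 2. With |G| = 16, by Lagrange [G : ⟨c⁴d⟩] = 16/2 = 8.

Answer: 8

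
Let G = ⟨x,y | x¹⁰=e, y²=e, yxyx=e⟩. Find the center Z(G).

An element z ∈ Z(G) iff z commutes with every generator.
For example x⁵ is central: (x⁵)·x = x⁶ = x·(x⁵); (x⁵)·y = x⁵y = y·(x⁵).
Whereas x ∉ Z(G) since x·y = xy ≠ x⁹y = y·x.
Checking each of the 20 elements this way gives Z(G) = {e, x⁵}, of order 2.

Answer: {e, x⁵}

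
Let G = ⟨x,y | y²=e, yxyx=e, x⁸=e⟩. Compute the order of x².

Compute successive powers until reaching e:
  (x²)¹ = x², (x²)² = x⁴, (x²)³ = x⁶, (x²)⁴ = e.
The smallest positive k with (x²)ᵏ = e is 4.

Answer: 4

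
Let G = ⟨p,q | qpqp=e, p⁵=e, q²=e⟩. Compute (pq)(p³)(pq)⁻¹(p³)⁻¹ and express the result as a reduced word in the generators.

[(pq), (p³)] = (pq)·(p³)·(pq)⁻¹·(p³)⁻¹.
  (pq) · (p³) = p³q
  (p³q) · (pq) = p²
  (p²) · (p²) = p⁴

Answer: p⁴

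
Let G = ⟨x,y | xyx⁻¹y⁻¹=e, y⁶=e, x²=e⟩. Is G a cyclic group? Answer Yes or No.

|G| = 12, but the maximum element order in G is 6 < 12. No single element generates all of G, so G is not cyclic.

Answer: No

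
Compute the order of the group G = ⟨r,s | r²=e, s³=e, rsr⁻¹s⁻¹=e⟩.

Enumerate words in the generators, reducing via the relations: the distinct elements are
  {e, r, s, rs, s², rs²}.
No further products give new elements, so |G| = 6.

Answer: 6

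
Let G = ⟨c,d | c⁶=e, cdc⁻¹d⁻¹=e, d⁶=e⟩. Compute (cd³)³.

Compute successive powers of (cd³), reducing at each step:
  (cd³)²: (cd³) · c = c²d³;   (c²d³) · d³ = c²
  (cd³)³: (c²) · c = c³;   (c³) · d³ = c³d³

Answer: c³d³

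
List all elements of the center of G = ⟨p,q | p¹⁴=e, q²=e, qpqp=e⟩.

An element z ∈ Z(G) iff z commutes with every generator.
For example p⁷ is central: (p⁷)·p = p⁸ = p·(p⁷); (p⁷)·q = p⁷q = q·(p⁷).
Whereas p ∉ Z(G) since p·q = pq ≠ p¹³q = q·p.
Checking each of the 28 elements this way gives Z(G) = {e, p⁷}, of order 2.

Answer: {e, p⁷}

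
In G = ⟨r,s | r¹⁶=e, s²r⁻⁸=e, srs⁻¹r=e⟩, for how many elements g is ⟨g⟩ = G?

⟨g⟩ = G would require ord(g) = |G| = 32, but the maximum element order in G is 16 < 32. So G is not cyclic and no single element generates it: the count is 0.

Answer: 0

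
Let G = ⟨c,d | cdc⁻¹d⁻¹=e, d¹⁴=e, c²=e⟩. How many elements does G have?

Enumerate words in the generators, reducing via the relations: the distinct elements are
  {c, d, e, cd, d², d³, d⁴, d⁵, d⁶, d⁷, d⁸, d⁹, cd², cd³, cd⁴, cd⁵, cd⁶, cd⁷, cd⁸, cd⁹, d¹², d¹³, d¹¹, d¹⁰, cd¹², cd¹³, cd¹¹, cd¹⁰}.
No further products give new elements, so |G| = 28.

Answer: 28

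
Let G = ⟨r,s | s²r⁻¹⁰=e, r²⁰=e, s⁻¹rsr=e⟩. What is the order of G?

Enumerate words in the generators, reducing via the relations: the distinct elements are
  {e, r, s, rs, r², r³, r⁴, r⁵, r⁶, r⁷, r⁸, r⁹, r²s, r³s, r¹², r¹³, r¹¹, r¹⁰, r¹⁴, r¹⁵, r¹⁶, r¹⁷, r¹⁸, r¹⁹, r⁴s, r⁵s, r⁶s, r⁷s, r⁸s, r⁹s, s⁻¹, rs⁻¹, r²s⁻¹, r³s⁻¹, r⁴s⁻¹, r⁵s⁻¹, r⁶s⁻¹, r⁷s⁻¹, r⁸s⁻¹, r⁹s⁻¹}.
No further products give new elements, so |G| = 40.

Answer: 40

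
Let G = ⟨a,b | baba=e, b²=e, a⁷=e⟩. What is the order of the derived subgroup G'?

G' = [G, G] is generated by all commutators. The generator-pair commutators are: [a, b] = a².
The subgroup they normally generate is {e, a, a², a³, a⁴, a⁵, a⁶}, of order 7.
Check: |G/G'| = 14/7 = 2 is the order of the abelianisation.

Answer: 7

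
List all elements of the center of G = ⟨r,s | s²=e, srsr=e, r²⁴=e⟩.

An element z ∈ Z(G) iff z commutes with every generator.
For example r¹² is central: (r¹²)·r = r¹³ = r·(r¹²); (r¹²)·s = r¹²s = s·(r¹²).
Whereas r ∉ Z(G) since r·s = rs ≠ r²³s = s·r.
Checking each of the 48 elements this way gives Z(G) = {e, r¹²}, of order 2.

Answer: {e, r¹²}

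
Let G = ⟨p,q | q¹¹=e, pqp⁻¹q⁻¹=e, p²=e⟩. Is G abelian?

Each pair of generators commutes: p·q = pq = q·p. Since the generators pairwise commute, every element of G commutes with every other, so G is abelian.

Answer: Yes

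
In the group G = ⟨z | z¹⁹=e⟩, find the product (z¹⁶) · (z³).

Compute (z¹⁶) · (z³) by multiplying left to right and reducing via the relations at each step:
  (z¹⁶) · z³ = e

Answer: e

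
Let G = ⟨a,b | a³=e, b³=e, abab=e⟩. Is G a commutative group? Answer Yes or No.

a·b = ab but b·a = a²b², so a·b ≠ b·a and G is not abelian.

Answer: No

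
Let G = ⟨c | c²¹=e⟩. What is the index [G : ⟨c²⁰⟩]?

First find ord(c²⁰) by computing successive powers:
  (c²⁰)¹ = c²⁰, (c²⁰)² = c¹⁹, (c²⁰)³ = c¹⁸, (c²⁰)⁴ = c¹⁷, (c²⁰)⁵ = c¹⁶, (c²⁰)⁶ = c¹⁵, (c²⁰)⁷ = c¹⁴, (c²⁰)⁸ = c¹³, (c²⁰)⁹ = c¹², (c²⁰)¹⁰ = c¹¹, (c²⁰)¹¹ = c¹⁰, (c²⁰)¹² = c⁹, (c²⁰)¹³ = c⁸, (c²⁰)¹⁴ = c⁷, (c²⁰)¹⁵ = c⁶, (c²⁰)¹⁶ = c⁵, (c²⁰)¹⁷ = c⁴, (c²⁰)¹⁸ = c³, (c²⁰)¹⁹ = c², (c²⁰)²⁰ = c, (c²⁰)²¹ = e.
So |⟨c²⁰⟩| = ord(c²⁰) = 21. With |G| = 21, by Lagrange [G : ⟨c²⁰⟩] = 21/21 = 1.

Answer: 1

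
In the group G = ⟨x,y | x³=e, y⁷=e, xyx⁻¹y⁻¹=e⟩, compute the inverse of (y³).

The order of (y³) is 7 (smallest k with (y³)ᵏ = e), so (y³)⁻¹ = (y³)⁶ = y⁴.
Check: (y³) · (y⁴) → (y³) · y⁴ = e, giving e as required.

Answer: y⁴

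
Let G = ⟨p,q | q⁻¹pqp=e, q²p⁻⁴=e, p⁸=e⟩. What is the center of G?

An element z ∈ Z(G) iff z commutes with every generator.
For example p⁴ is central: (p⁴)·p = p⁵ = p·(p⁴); (p⁴)·q = q⁻¹ = q·(p⁴).
Whereas p ∉ Z(G) since p·q = pq ≠ p³q⁻¹ = q·p.
Checking each of the 16 elements this way gives Z(G) = {e, p⁴}, of order 2.

Answer: {e, p⁴}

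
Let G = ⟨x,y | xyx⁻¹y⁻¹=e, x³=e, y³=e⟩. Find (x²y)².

Compute successive powers of (x²y), reducing at each step:
  (x²y)²: (x²y) · x² = xy;   (xy) · y = xy²

Answer: xy²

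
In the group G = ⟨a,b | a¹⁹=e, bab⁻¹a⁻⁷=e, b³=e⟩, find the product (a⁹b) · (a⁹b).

Compute (a⁹b) · (a⁹b) by multiplying left to right and reducing via the relations at each step:
  (a⁹b) · a⁹ = a¹⁵b
  (a¹⁵b) · b = a¹⁵b²

Answer: a¹⁵b²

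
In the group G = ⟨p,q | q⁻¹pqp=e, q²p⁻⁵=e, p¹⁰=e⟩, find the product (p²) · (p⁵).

Compute (p²) · (p⁵) by multiplying left to right and reducing via the relations at each step:
  (p²) · p⁵ = p⁷

Answer: p⁷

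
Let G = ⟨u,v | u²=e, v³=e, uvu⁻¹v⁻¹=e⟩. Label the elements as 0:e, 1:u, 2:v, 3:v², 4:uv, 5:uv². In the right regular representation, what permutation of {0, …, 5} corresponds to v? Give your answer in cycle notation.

(0 2 3)(1 4 5)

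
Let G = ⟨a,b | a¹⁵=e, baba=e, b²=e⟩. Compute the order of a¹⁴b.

Compute successive powers until reaching e:
  (a¹⁴b)¹ = a¹⁴b, (a¹⁴b)² = e.
The smallest positive k with (a¹⁴b)ᵏ = e is 2.

Answer: 2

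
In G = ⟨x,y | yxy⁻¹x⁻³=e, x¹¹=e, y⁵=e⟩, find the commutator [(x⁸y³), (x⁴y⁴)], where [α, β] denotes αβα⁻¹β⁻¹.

[(x⁸y³), (x⁴y⁴)] = (x⁸y³)·(x⁴y⁴)·(x⁸y³)⁻¹·(x⁴y⁴)⁻¹.
  (x⁸y³) · (x⁴y⁴) = x⁶y²
  (x⁶y²) · (x⁵y²) = x⁷y⁴
  (x⁷y⁴) · (x¹⁰y) = x³

Answer: x³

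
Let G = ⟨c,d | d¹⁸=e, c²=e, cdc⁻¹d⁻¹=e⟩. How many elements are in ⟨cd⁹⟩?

|⟨cd⁹⟩| equals the order of cd⁹. Compute successive powers until reaching e:
  (cd⁹)¹ = cd⁹, (cd⁹)² = e.
The smallest positive k with (cd⁹)ᵏ = e is 2, so |⟨cd⁹⟩| = 2.

Answer: 2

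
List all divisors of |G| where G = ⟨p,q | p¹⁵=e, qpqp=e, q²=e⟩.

|G| = 30 = 2 · 3 · 5. By Lagrange's theorem the order of any subgroup divides 30; the divisors of 30 are 1, 2, 3, 5, 6, 10, 15, 30.

Answer: 1, 2, 3, 5, 6, 10, 15, 30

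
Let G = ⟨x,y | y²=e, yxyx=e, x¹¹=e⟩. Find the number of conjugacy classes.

The conjugacy classes (representative and size) are:
  [e] (size 1), [x¹⁰] (size 2), [x²] (size 2), [x³] (size 2), [x⁷] (size 2), [x⁶] (size 2), [x²y] (size 11).
Class equation: 1 + 2 + 2 + 2 + 2 + 2 + 11 = 22 = |G|. So G has 7 conjugacy classes.

Answer: 7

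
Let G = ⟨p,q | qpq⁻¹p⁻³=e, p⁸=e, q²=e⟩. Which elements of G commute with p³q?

⟨p³q⟩ ⊆ C_G(p³q) since powers of p³q commute with p³q; so |C_G(p³q)| ≥ |⟨p³q⟩| = 4.
By orbit–stabilizer, |C_G(p³q)| = |G| / |conj. class of p³q| = 16 / 4 = 4.
The 4 elements commuting with p³q are {e, p⁴, p³q, p⁷q}.

Answer: {e, p⁴, p³q, p⁷q}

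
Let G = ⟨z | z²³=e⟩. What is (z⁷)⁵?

Compute successive powers of (z⁷), reducing at each step:
  (z⁷)²: (z⁷) · z⁷ = z¹⁴
  (z⁷)³: (z¹⁴) · z⁷ = z²¹
  (z⁷)⁴: (z²¹) · z⁷ = z⁵
  (z⁷)⁵: (z⁵) · z⁷ = z¹²

Answer: z¹²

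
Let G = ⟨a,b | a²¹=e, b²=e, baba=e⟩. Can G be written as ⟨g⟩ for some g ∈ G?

Every cyclic group is abelian. But a·b = ab while b·a = a²⁰b, so a·b ≠ b·a and G is not abelian. Hence G is not cyclic.

Answer: No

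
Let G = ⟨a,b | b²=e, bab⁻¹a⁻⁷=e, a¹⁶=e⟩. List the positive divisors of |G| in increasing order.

|G| = 32 = 2⁵. By Lagrange's theorem the order of any subgroup divides 32; the divisors of 32 are 1, 2, 4, 8, 16, 32.

Answer: 1, 2, 4, 8, 16, 32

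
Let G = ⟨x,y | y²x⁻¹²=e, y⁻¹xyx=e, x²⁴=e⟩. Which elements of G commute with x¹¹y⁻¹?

⟨x¹¹y⁻¹⟩ ⊆ C_G(x¹¹y⁻¹) since powers of x¹¹y⁻¹ commute with x¹¹y⁻¹; so |C_G(x¹¹y⁻¹)| ≥ |⟨x¹¹y⁻¹⟩| = 4.
By orbit–stabilizer, |C_G(x¹¹y⁻¹)| = |G| / |conj. class of x¹¹y⁻¹| = 48 / 12 = 4.
The 4 elements commuting with x¹¹y⁻¹ are {e, x¹², x¹¹y, x¹¹y⁻¹}.

Answer: {e, x¹², x¹¹y, x¹¹y⁻¹}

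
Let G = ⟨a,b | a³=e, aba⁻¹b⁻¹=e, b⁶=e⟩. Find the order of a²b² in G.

Compute successive powers until reaching e:
  (a²b²)¹ = a²b², (a²b²)² = ab⁴, (a²b²)³ = e.
The smallest positive k with (a²b²)ᵏ = e is 3.

Answer: 3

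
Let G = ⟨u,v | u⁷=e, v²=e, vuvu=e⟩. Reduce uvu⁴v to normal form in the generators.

Multiply left to right, reducing at each step:
  u · v = uv
  (uv) · u⁴ = u⁴v
  (u⁴v) · v = u⁴

Answer: u⁴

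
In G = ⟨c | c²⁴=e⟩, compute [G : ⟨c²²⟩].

First find ord(c²²) by computing successive powers:
  (c²²)¹ = c²², (c²²)² = c²⁰, (c²²)³ = c¹⁸, (c²²)⁴ = c¹⁶, (c²²)⁵ = c¹⁴, (c²²)⁶ = c¹², (c²²)⁷ = c¹⁰, (c²²)⁸ = c⁸, (c²²)⁹ = c⁶, (c²²)¹⁰ = c⁴, (c²²)¹¹ = c², (c²²)¹² = e.
So |⟨c²²⟩| = ord(c²²) = 12. With |G| = 24, by Lagrange [G : ⟨c²²⟩] = 24/12 = 2.

Answer: 2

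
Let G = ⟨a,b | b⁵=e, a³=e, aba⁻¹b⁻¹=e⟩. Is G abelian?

Each pair of generators commutes: a·b = ab = b·a. Since the generators pairwise commute, every element of G commutes with every other, so G is abelian.

Answer: Yes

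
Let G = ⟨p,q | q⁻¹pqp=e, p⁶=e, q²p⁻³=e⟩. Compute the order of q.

Compute successive powers until reaching e:
  q¹ = q, q² = p³, q³ = q⁻¹, q⁴ = e.
The smallest positive k with qᵏ = e is 4.

Answer: 4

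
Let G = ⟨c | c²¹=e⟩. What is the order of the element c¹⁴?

Compute successive powers until reaching e:
  (c¹⁴)¹ = c¹⁴, (c¹⁴)² = c⁷, (c¹⁴)³ = e.
The smallest positive k with (c¹⁴)ᵏ = e is 3.

Answer: 3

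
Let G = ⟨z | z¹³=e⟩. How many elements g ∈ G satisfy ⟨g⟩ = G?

G is cyclic of order 13. An element generates G iff its order is 13, and a cyclic group of order 13 has exactly φ(13) = 12 such elements.

Answer: 12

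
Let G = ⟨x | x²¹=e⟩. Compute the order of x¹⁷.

Compute successive powers until reaching e:
  (x¹⁷)¹ = x¹⁷, (x¹⁷)² = x¹³, (x¹⁷)³ = x⁹, (x¹⁷)⁴ = x⁵, (x¹⁷)⁵ = x, (x¹⁷)⁶ = x¹⁸, (x¹⁷)⁷ = x¹⁴, (x¹⁷)⁸ = x¹⁰, (x¹⁷)⁹ = x⁶, (x¹⁷)¹⁰ = x², (x¹⁷)¹¹ = x¹⁹, (x¹⁷)¹² = x¹⁵, (x¹⁷)¹³ = x¹¹, (x¹⁷)¹⁴ = x⁷, (x¹⁷)¹⁵ = x³, (x¹⁷)¹⁶ = x²⁰, (x¹⁷)¹⁷ = x¹⁶, (x¹⁷)¹⁸ = x¹², (x¹⁷)¹⁹ = x⁸, (x¹⁷)²⁰ = x⁴, (x¹⁷)²¹ = e.
The smallest positive k with (x¹⁷)ᵏ = e is 21.

Answer: 21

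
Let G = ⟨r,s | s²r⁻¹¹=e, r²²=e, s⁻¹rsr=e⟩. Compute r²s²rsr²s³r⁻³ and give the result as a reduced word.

Multiply left to right, reducing at each step:
  (r²) · s² = r¹³
  (r¹³) · r = r¹⁴
  (r¹⁴) · s = r³s⁻¹
  (r³s⁻¹) · r² = rs⁻¹
  (rs⁻¹) · s³ = r¹²
  (r¹²) · r⁻³ = r⁹

Answer: r⁹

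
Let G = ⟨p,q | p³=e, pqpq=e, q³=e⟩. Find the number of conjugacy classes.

The conjugacy classes (representative and size) are:
  [e] (size 1), [qp²] (size 4), [q²p] (size 4), [p²q²] (size 3).
Class equation: 1 + 4 + 4 + 3 = 12 = |G|. So G has 4 conjugacy classes.

Answer: 4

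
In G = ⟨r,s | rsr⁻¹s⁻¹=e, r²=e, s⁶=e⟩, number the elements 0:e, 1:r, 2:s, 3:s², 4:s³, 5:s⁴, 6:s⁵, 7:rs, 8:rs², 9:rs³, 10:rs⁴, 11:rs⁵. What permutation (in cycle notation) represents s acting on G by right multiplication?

(0 2 3 4 5 6)(1 7 8 9 10 11)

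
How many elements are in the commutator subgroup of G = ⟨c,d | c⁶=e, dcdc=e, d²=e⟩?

G' = [G, G] is generated by all commutators. The generator-pair commutators are: [c, d] = c².
The subgroup they normally generate is {e, c², c⁴}, of order 3.
Check: |G/G'| = 12/3 = 4 is the order of the abelianisation.

Answer: 3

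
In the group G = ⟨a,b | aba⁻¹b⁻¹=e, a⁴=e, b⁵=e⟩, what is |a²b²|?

Compute successive powers until reaching e:
  (a²b²)¹ = a²b², (a²b²)² = b⁴, (a²b²)³ = a²b, (a²b²)⁴ = b³, (a²b²)⁵ = a², (a²b²)⁶ = b², (a²b²)⁷ = a²b⁴, (a²b²)⁸ = b, (a²b²)⁹ = a²b³, (a²b²)¹⁰ = e.
The smallest positive k with (a²b²)ᵏ = e is 10.

Answer: 10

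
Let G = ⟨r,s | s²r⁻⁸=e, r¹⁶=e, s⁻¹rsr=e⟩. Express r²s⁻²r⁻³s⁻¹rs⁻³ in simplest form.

Multiply left to right, reducing at each step:
  (r²) · s⁻² = r¹⁰
  (r¹⁰) · r⁻³ = r⁷
  (r⁷) · s⁻¹ = r⁷s⁻¹
  (r⁷s⁻¹) · r = r⁶s⁻¹
  (r⁶s⁻¹) · s⁻³ = r⁶

Answer: r⁶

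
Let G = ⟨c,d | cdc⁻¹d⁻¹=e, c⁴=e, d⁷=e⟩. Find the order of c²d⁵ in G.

Compute successive powers until reaching e:
  (c²d⁵)¹ = c²d⁵, (c²d⁵)² = d³, (c²d⁵)³ = c²d, (c²d⁵)⁴ = d⁶, (c²d⁵)⁵ = c²d⁴, (c²d⁵)⁶ = d², (c²d⁵)⁷ = c², (c²d⁵)⁸ = d⁵, (c²d⁵)⁹ = c²d³, (c²d⁵)¹⁰ = d, (c²d⁵)¹¹ = c²d⁶, (c²d⁵)¹² = d⁴, (c²d⁵)¹³ = c²d², (c²d⁵)¹⁴ = e.
The smallest positive k with (c²d⁵)ᵏ = e is 14.

Answer: 14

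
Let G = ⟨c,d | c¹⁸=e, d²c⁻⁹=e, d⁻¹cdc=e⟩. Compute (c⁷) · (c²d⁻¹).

Compute (c⁷) · (c²d⁻¹) by multiplying left to right and reducing via the relations at each step:
  (c⁷) · c² = c⁹
  (c⁹) · d⁻¹ = d

Answer: d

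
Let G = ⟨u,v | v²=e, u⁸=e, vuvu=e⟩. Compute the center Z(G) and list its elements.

An element z ∈ Z(G) iff z commutes with every generator.
For example u⁴ is central: (u⁴)·u = u⁵ = u·(u⁴); (u⁴)·v = u⁴v = v·(u⁴).
Whereas u ∉ Z(G) since u·v = uv ≠ u⁷v = v·u.
Checking each of the 16 elements this way gives Z(G) = {e, u⁴}, of order 2.

Answer: {e, u⁴}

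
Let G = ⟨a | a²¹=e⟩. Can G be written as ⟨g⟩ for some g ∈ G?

|G| = 21. The element a has order 21 (its powers give 21 distinct elements), so ⟨a⟩ = G and G is cyclic.

Answer: Yes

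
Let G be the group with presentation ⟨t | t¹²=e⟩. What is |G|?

G is generated by a single element, so G is cyclic. The relator gives t¹² = e and no smaller power is forced to be e, so the 12 powers {e, t, t², t³, t⁴, t⁵, t⁶, t⁷, t⁸, t⁹, t¹¹, t¹⁰} are distinct. Hence |G| = 12.

Answer: 12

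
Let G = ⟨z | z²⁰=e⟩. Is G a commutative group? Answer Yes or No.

G has a single generator, so G is cyclic and hence abelian.

Answer: Yes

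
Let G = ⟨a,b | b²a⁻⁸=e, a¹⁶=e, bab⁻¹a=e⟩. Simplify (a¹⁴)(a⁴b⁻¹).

Compute (a¹⁴) · (a⁴b⁻¹) by multiplying left to right and reducing via the relations at each step:
  (a¹⁴) · a⁴ = a²
  (a²) · b⁻¹ = a²b⁻¹

Answer: a²b⁻¹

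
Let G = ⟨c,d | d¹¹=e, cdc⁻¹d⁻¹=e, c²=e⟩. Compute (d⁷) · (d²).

Compute (d⁷) · (d²) by multiplying left to right and reducing via the relations at each step:
  (d⁷) · d² = d⁹

Answer: d⁹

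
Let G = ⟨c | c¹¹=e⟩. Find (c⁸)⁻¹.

The order of (c⁸) is 11 (smallest k with (c⁸)ᵏ = e), so (c⁸)⁻¹ = (c⁸)¹⁰ = c³.
Check: (c⁸) · (c³) → (c⁸) · c³ = e, giving e as required.

Answer: c³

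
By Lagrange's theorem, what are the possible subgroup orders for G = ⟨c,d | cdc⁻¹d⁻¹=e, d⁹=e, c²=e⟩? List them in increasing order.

|G| = 18 = 2 · 3². By Lagrange's theorem the order of any subgroup divides 18; the divisors of 18 are 1, 2, 3, 6, 9, 18.

Answer: 1, 2, 3, 6, 9, 18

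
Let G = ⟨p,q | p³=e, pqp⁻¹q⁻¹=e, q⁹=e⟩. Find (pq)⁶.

Compute successive powers of (pq), reducing at each step:
  (pq)²: (pq) · p = p²q;   (p²q) · q = p²q²
  (pq)³: (p²q²) · p = q²;   (q²) · q = q³
  (pq)⁴: (q³) · p = pq³;   (pq³) · q = pq⁴
  (pq)⁵: (pq⁴) · p = p²q⁴;   (p²q⁴) · q = p²q⁵
  (pq)⁶: (p²q⁵) · p = q⁵;   (q⁵) · q = q⁶

Answer: q⁶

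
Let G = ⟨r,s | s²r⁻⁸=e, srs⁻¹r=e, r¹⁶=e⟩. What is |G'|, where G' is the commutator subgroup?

G' = [G, G] is generated by all commutators. The generator-pair commutators are: [r, s] = r².
The subgroup they normally generate is {e, r², r⁴, r⁶, r⁸, r¹⁰, r¹², r¹⁴}, of order 8.
Check: |G/G'| = 32/8 = 4 is the order of the abelianisation.

Answer: 8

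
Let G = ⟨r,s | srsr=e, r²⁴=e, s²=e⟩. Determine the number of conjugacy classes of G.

The conjugacy classes (representative and size) are:
  [e] (size 1), [r²³] (size 2), [r²] (size 2), [r³] (size 2), [r²⁰] (size 2), [r¹⁹] (size 2), [r⁶] (size 2), [r⁷] (size 2), [r⁸] (size 2), [r⁹] (size 2), [r¹⁴] (size 2), [r¹¹] (size 2), [r¹²] (size 1), [r⁴s] (size 12), [r⁵s] (size 12).
Class equation: 1 + 2 + 2 + 2 + 2 + 2 + 2 + 2 + 2 + 2 + 2 + 2 + 1 + 12 + 12 = 48 = |G|. So G has 15 conjugacy classes.

Answer: 15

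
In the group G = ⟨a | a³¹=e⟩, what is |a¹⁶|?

Compute successive powers until reaching e:
  (a¹⁶)¹ = a¹⁶, (a¹⁶)² = a, (a¹⁶)³ = a¹⁷, (a¹⁶)⁴ = a², (a¹⁶)⁵ = a¹⁸, (a¹⁶)⁶ = a³, (a¹⁶)⁷ = a¹⁹, (a¹⁶)⁸ = a⁴, (a¹⁶)⁹ = a²⁰, (a¹⁶)¹⁰ = a⁵, (a¹⁶)¹¹ = a²¹, (a¹⁶)¹² = a⁶, (a¹⁶)¹³ = a²², (a¹⁶)¹⁴ = a⁷, (a¹⁶)¹⁵ = a²³, (a¹⁶)¹⁶ = a⁸, (a¹⁶)¹⁷ = a²⁴, (a¹⁶)¹⁸ = a⁹, (a¹⁶)¹⁹ = a²⁵, (a¹⁶)²⁰ = a¹⁰, (a¹⁶)²¹ = a²⁶, (a¹⁶)²² = a¹¹, (a¹⁶)²³ = a²⁷, (a¹⁶)²⁴ = a¹², (a¹⁶)²⁵ = a²⁸, (a¹⁶)²⁶ = a¹³, (a¹⁶)²⁷ = a²⁹, (a¹⁶)²⁸ = a¹⁴, (a¹⁶)²⁹ = a³⁰, (a¹⁶)³⁰ = a¹⁵, (a¹⁶)³¹ = e.
The smallest positive k with (a¹⁶)ᵏ = e is 31.

Answer: 31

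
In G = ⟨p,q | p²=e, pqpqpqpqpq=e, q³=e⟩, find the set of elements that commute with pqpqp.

⟨pqpqp⟩ ⊆ C_G(pqpqp) since powers of pqpqp commute with pqpqp; so |C_G(pqpqp)| ≥ |⟨pqpqp⟩| = 5.
By orbit–stabilizer, |C_G(pqpqp)| = |G| / |conj. class of pqpqp| = 60 / 12 = 5.
The 5 elements commuting with pqpqp are {e, pqpqp, pq²pq²p, pqpq²pqp, pq²pqpq²p}.

Answer: {e, pqpqp, pq²pq²p, pqpq²pqp, pq²pqpq²p}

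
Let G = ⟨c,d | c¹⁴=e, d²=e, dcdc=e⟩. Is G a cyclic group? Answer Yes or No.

Every cyclic group is abelian. But c·d = cd while d·c = c¹³d, so c·d ≠ d·c and G is not abelian. Hence G is not cyclic.

Answer: No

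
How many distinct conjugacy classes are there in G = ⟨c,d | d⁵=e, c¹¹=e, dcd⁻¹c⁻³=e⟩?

The conjugacy classes (representative and size) are:
  [e] (size 1), [c³] (size 5), [c⁶] (size 5), [c⁷d] (size 11), [c⁹d²] (size 11), [c⁷d³] (size 11), [c⁷d⁴] (size 11).
Class equation: 1 + 5 + 5 + 11 + 11 + 11 + 11 = 55 = |G|. So G has 7 conjugacy classes.

Answer: 7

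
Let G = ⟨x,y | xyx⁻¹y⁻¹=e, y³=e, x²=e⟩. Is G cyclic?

|G| = 6. The element xy has order 6 (its powers give 6 distinct elements), so ⟨xy⟩ = G and G is cyclic.

Answer: Yes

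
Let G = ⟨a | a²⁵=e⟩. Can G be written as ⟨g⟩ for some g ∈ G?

|G| = 25. The element a has order 25 (its powers give 25 distinct elements), so ⟨a⟩ = G and G is cyclic.

Answer: Yes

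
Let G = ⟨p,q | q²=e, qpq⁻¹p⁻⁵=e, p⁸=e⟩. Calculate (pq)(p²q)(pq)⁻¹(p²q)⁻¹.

[(pq), (p²q)] = (pq)·(p²q)·(pq)⁻¹·(p²q)⁻¹.
  (pq) · (p²q) = p³
  (p³) · (p³q) = p⁶q
  (p⁶q) · (p⁶q) = p⁴

Answer: p⁴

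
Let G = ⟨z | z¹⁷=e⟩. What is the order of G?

G is generated by a single element, so G is cyclic. The relator gives z¹⁷ = e and no smaller power is forced to be e, so the 17 powers {e, z, z², z³, z⁴, z⁵, z⁶, z⁷, z⁸, z⁹, z¹², z¹³, z¹¹, z¹⁰, z¹⁴, z¹⁵, z¹⁶} are distinct. Hence |G| = 17.

Answer: 17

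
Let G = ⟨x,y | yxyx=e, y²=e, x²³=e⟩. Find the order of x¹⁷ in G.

Compute successive powers until reaching e:
  (x¹⁷)¹ = x¹⁷, (x¹⁷)² = x¹¹, (x¹⁷)³ = x⁵, (x¹⁷)⁴ = x²², (x¹⁷)⁵ = x¹⁶, (x¹⁷)⁶ = x¹⁰, (x¹⁷)⁷ = x⁴, (x¹⁷)⁸ = x²¹, (x¹⁷)⁹ = x¹⁵, (x¹⁷)¹⁰ = x⁹, (x¹⁷)¹¹ = x³, (x¹⁷)¹² = x²⁰, (x¹⁷)¹³ = x¹⁴, (x¹⁷)¹⁴ = x⁸, (x¹⁷)¹⁵ = x², (x¹⁷)¹⁶ = x¹⁹, (x¹⁷)¹⁷ = x¹³, (x¹⁷)¹⁸ = x⁷, (x¹⁷)¹⁹ = x, (x¹⁷)²⁰ = x¹⁸, (x¹⁷)²¹ = x¹², (x¹⁷)²² = x⁶, (x¹⁷)²³ = e.
The smallest positive k with (x¹⁷)ᵏ = e is 23.

Answer: 23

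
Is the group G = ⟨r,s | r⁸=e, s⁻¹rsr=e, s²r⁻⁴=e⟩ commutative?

r·s = rs but s·r = r³s⁻¹, so r·s ≠ s·r and G is not abelian.

Answer: No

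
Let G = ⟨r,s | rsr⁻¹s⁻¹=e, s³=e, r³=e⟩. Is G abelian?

Each pair of generators commutes: r·s = rs = s·r. Since the generators pairwise commute, every element of G commutes with every other, so G is abelian.

Answer: Yes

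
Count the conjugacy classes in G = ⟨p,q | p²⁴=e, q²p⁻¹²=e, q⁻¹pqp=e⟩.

The conjugacy classes (representative and size) are:
  [e] (size 1), [p] (size 2), [p²] (size 2), [p³] (size 2), [p⁴] (size 2), [p⁵] (size 2), [p¹⁸] (size 2), [p⁷] (size 2), [p¹⁶] (size 2), [p¹⁵] (size 2), [p¹⁴] (size 2), [p¹³] (size 2), [p¹²] (size 1), [p⁶q] (size 12), [p⁵q⁻¹] (size 12).
Class equation: 1 + 2 + 2 + 2 + 2 + 2 + 2 + 2 + 2 + 2 + 2 + 2 + 1 + 12 + 12 = 48 = |G|. So G has 15 conjugacy classes.

Answer: 15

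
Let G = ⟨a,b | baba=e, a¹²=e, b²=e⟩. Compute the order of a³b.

Compute successive powers until reaching e:
  (a³b)¹ = a³b, (a³b)² = e.
The smallest positive k with (a³b)ᵏ = e is 2.

Answer: 2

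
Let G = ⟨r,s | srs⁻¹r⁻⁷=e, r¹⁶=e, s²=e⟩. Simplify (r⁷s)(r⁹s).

Compute (r⁷s) · (r⁹s) by multiplying left to right and reducing via the relations at each step:
  (r⁷s) · r⁹ = r⁶s
  (r⁶s) · s = r⁶

Answer: r⁶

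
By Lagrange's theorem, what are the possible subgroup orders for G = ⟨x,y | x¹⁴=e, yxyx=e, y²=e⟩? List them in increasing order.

|G| = 28 = 2² · 7. By Lagrange's theorem the order of any subgroup divides 28; the divisors of 28 are 1, 2, 4, 7, 14, 28.

Answer: 1, 2, 4, 7, 14, 28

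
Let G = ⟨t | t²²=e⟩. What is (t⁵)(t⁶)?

Compute (t⁵) · (t⁶) by multiplying left to right and reducing via the relations at each step:
  (t⁵) · t⁶ = t¹¹

Answer: t¹¹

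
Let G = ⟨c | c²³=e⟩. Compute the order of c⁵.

Compute successive powers until reaching e:
  (c⁵)¹ = c⁵, (c⁵)² = c¹⁰, (c⁵)³ = c¹⁵, (c⁵)⁴ = c²⁰, (c⁵)⁵ = c², (c⁵)⁶ = c⁷, (c⁵)⁷ = c¹², (c⁵)⁸ = c¹⁷, (c⁵)⁹ = c²², (c⁵)¹⁰ = c⁴, (c⁵)¹¹ = c⁹, (c⁵)¹² = c¹⁴, (c⁵)¹³ = c¹⁹, (c⁵)¹⁴ = c, (c⁵)¹⁵ = c⁶, (c⁵)¹⁶ = c¹¹, (c⁵)¹⁷ = c¹⁶, (c⁵)¹⁸ = c²¹, (c⁵)¹⁹ = c³, (c⁵)²⁰ = c⁸, (c⁵)²¹ = c¹³, (c⁵)²² = c¹⁸, (c⁵)²³ = e.
The smallest positive k with (c⁵)ᵏ = e is 23.

Answer: 23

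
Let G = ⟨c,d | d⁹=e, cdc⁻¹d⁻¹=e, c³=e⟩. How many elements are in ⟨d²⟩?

|⟨d²⟩| equals the order of d². Compute successive powers until reaching e:
  (d²)¹ = d², (d²)² = d⁴, (d²)³ = d⁶, (d²)⁴ = d⁸, (d²)⁵ = d, (d²)⁶ = d³, (d²)⁷ = d⁵, (d²)⁸ = d⁷, (d²)⁹ = e.
The smallest positive k with (d²)ᵏ = e is 9, so |⟨d²⟩| = 9.

Answer: 9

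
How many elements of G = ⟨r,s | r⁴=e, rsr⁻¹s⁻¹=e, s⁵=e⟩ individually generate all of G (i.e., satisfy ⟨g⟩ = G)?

G is cyclic of order 20. An element generates G iff its order is 20, and a cyclic group of order 20 has exactly φ(20) = 8 such elements.

Answer: 8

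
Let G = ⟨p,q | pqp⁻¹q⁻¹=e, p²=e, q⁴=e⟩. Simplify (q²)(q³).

Compute (q²) · (q³) by multiplying left to right and reducing via the relations at each step:
  (q²) · q³ = q

Answer: q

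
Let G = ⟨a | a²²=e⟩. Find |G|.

G is generated by a single element, so G is cyclic. The relator gives a²² = e and no smaller power is forced to be e, so the 22 powers {a, e, a², a³, a⁴, a⁵, a⁶, a⁷, a⁸, a⁹, a²¹, a²⁰, a¹², a¹³, a¹¹, a¹⁰, a¹⁴, a¹⁵, a¹⁶, a¹⁷, a¹⁸, a¹⁹} are distinct. Hence |G| = 22.

Answer: 22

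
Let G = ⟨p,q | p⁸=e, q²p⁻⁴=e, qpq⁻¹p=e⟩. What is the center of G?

An element z ∈ Z(G) iff z commutes with every generator.
For example p⁴ is central: (p⁴)·p = p⁵ = p·(p⁴); (p⁴)·q = q⁻¹ = q·(p⁴).
Whereas p ∉ Z(G) since p·q = pq ≠ p³q⁻¹ = q·p.
Checking each of the 16 elements this way gives Z(G) = {e, p⁴}, of order 2.

Answer: {e, p⁴}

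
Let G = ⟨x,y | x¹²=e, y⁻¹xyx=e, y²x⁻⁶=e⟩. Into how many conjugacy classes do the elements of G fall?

The conjugacy classes (representative and size) are:
  [e] (size 1), [x¹¹] (size 2), [x²] (size 2), [x⁹] (size 2), [x⁴] (size 2), [x⁵] (size 2), [x⁶] (size 1), [x²y] (size 6), [xy] (size 6).
Class equation: 1 + 2 + 2 + 2 + 2 + 2 + 1 + 6 + 6 = 24 = |G|. So G has 9 conjugacy classes.

Answer: 9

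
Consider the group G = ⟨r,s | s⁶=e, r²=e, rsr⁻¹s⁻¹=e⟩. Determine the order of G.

Enumerate words in the generators, reducing via the relations: the distinct elements are
  {e, r, s, rs, s², s³, s⁴, s⁵, rs², rs³, rs⁴, rs⁵}.
No further products give new elements, so |G| = 12.

Answer: 12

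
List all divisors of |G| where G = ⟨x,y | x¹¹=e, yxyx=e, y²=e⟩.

|G| = 22 = 2 · 11. By Lagrange's theorem the order of any subgroup divides 22; the divisors of 22 are 1, 2, 11, 22.

Answer: 1, 2, 11, 22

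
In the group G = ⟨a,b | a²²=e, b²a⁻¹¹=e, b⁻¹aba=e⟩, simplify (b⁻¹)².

Compute successive powers of (b⁻¹), reducing at each step:
  (b⁻¹)²: (b⁻¹) · b⁻¹ = a¹¹

Answer: a¹¹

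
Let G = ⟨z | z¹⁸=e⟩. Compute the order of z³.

Compute successive powers until reaching e:
  (z³)¹ = z³, (z³)² = z⁶, (z³)³ = z⁹, (z³)⁴ = z¹², (z³)⁵ = z¹⁵, (z³)⁶ = e.
The smallest positive k with (z³)ᵏ = e is 6.

Answer: 6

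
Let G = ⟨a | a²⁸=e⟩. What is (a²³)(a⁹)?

Compute (a²³) · (a⁹) by multiplying left to right and reducing via the relations at each step:
  (a²³) · a⁹ = a⁴

Answer: a⁴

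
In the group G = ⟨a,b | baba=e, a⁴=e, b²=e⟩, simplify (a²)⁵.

Compute successive powers of (a²), reducing at each step:
  (a²)²: (a²) · a² = e
  (a²)³: e · a² = a²
  (a²)⁴: (a²) · a² = e
  (a²)⁵: e · a² = a²

Answer: a²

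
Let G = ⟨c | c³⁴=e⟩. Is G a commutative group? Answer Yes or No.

G has a single generator, so G is cyclic and hence abelian.

Answer: Yes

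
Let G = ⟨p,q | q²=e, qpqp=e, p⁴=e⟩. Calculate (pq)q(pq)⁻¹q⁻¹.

[(pq), q] = (pq)·q·(pq)⁻¹·q⁻¹.
  (pq) · q = p
  p · (pq) = p²q
  (p²q) · q = p²

Answer: p²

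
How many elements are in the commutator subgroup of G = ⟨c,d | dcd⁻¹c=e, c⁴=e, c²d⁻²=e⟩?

G' = [G, G] is generated by all commutators. The generator-pair commutators are: [c, d] = c².
The subgroup they normally generate is {e, c²}, of order 2.
Check: |G/G'| = 8/2 = 4 is the order of the abelianisation.

Answer: 2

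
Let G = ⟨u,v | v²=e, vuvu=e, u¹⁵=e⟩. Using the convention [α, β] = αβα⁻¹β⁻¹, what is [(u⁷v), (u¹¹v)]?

[(u⁷v), (u¹¹v)] = (u⁷v)·(u¹¹v)·(u⁷v)⁻¹·(u¹¹v)⁻¹.
  (u⁷v) · (u¹¹v) = u¹¹
  (u¹¹) · (u⁷v) = u³v
  (u³v) · (u¹¹v) = u⁷

Answer: u⁷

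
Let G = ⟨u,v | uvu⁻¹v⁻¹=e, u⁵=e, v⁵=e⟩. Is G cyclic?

|G| = 25, but the maximum element order in G is 5 < 25. No single element generates all of G, so G is not cyclic.

Answer: No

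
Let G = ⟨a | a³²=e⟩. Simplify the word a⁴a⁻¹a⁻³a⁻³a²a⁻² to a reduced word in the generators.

Multiply left to right, reducing at each step:
  (a⁴) · a⁻¹ = a³
  (a³) · a⁻³ = e
  e · a⁻³ = a²⁹
  (a²⁹) · a² = a³¹
  (a³¹) · a⁻² = a²⁹

Answer: a²⁹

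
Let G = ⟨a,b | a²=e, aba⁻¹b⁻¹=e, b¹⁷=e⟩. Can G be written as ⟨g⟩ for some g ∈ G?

|G| = 34. The element ab has order 34 (its powers give 34 distinct elements), so ⟨ab⟩ = G and G is cyclic.

Answer: Yes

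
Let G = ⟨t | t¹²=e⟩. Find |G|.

G is generated by a single element, so G is cyclic. The relator gives t¹² = e and no smaller power is forced to be e, so the 12 powers {e, t, t², t³, t⁴, t⁵, t⁶, t⁷, t⁸, t⁹, t¹¹, t¹⁰} are distinct. Hence |G| = 12.

Answer: 12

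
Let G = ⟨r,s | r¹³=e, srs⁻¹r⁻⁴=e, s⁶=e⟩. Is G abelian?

r·s = rs but s·r = r⁴s, so r·s ≠ s·r and G is not abelian.

Answer: No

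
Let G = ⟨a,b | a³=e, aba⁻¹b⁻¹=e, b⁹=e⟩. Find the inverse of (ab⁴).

The order of (ab⁴) is 9 (smallest k with (ab⁴)ᵏ = e), so (ab⁴)⁻¹ = (ab⁴)⁸ = a²b⁵.
Check: (ab⁴) · (a²b⁵) → (ab⁴) · a² = b⁴;   (b⁴) · b⁵ = e, giving e as required.

Answer: a²b⁵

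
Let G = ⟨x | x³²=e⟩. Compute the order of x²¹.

Compute successive powers until reaching e:
  (x²¹)¹ = x²¹, (x²¹)² = x¹⁰, (x²¹)³ = x³¹, (x²¹)⁴ = x²⁰, (x²¹)⁵ = x⁹, (x²¹)⁶ = x³⁰, (x²¹)⁷ = x¹⁹, (x²¹)⁸ = x⁸, (x²¹)⁹ = x²⁹, (x²¹)¹⁰ = x¹⁸, (x²¹)¹¹ = x⁷, (x²¹)¹² = x²⁸, (x²¹)¹³ = x¹⁷, (x²¹)¹⁴ = x⁶, (x²¹)¹⁵ = x²⁷, (x²¹)¹⁶ = x¹⁶, (x²¹)¹⁷ = x⁵, (x²¹)¹⁸ = x²⁶, (x²¹)¹⁹ = x¹⁵, (x²¹)²⁰ = x⁴, (x²¹)²¹ = x²⁵, (x²¹)²² = x¹⁴, (x²¹)²³ = x³, (x²¹)²⁴ = x²⁴, (x²¹)²⁵ = x¹³, (x²¹)²⁶ = x², (x²¹)²⁷ = x²³, (x²¹)²⁸ = x¹², (x²¹)²⁹ = x, (x²¹)³⁰ = x²², (x²¹)³¹ = x¹¹, (x²¹)³² = e.
The smallest positive k with (x²¹)ᵏ = e is 32.

Answer: 32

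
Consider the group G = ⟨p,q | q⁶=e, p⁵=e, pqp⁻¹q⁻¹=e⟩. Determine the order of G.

Enumerate words in the generators, reducing via the relations: the distinct elements are
  {e, p, q, pq, p², p³, p⁴, q², q³, q⁴, q⁵, pq², pq³, pq⁴, pq⁵, p²q, p³q, p⁴q, p²q², p²q³, p²q⁴, p²q⁵, p³q², p³q³, p³q⁴, p³q⁵, p⁴q², p⁴q³, p⁴q⁴, p⁴q⁵}.
No further products give new elements, so |G| = 30.

Answer: 30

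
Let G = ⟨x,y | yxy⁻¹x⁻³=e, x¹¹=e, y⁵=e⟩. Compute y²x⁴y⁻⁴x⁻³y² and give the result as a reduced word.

Multiply left to right, reducing at each step:
  (y²) · x⁴ = x³y²
  (x³y²) · y⁻⁴ = x³y³
  (x³y³) · x⁻³ = x¹⁰y³
  (x¹⁰y³) · y² = x¹⁰

Answer: x¹⁰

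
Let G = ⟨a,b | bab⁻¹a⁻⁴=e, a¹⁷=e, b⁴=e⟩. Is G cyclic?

Every cyclic group is abelian. But a·b = ab while b·a = a⁴b, so a·b ≠ b·a and G is not abelian. Hence G is not cyclic.

Answer: No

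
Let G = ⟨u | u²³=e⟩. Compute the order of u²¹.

Compute successive powers until reaching e:
  (u²¹)¹ = u²¹, (u²¹)² = u¹⁹, (u²¹)³ = u¹⁷, (u²¹)⁴ = u¹⁵, (u²¹)⁵ = u¹³, (u²¹)⁶ = u¹¹, (u²¹)⁷ = u⁹, (u²¹)⁸ = u⁷, (u²¹)⁹ = u⁵, (u²¹)¹⁰ = u³, (u²¹)¹¹ = u, (u²¹)¹² = u²², (u²¹)¹³ = u²⁰, (u²¹)¹⁴ = u¹⁸, (u²¹)¹⁵ = u¹⁶, (u²¹)¹⁶ = u¹⁴, (u²¹)¹⁷ = u¹², (u²¹)¹⁸ = u¹⁰, (u²¹)¹⁹ = u⁸, (u²¹)²⁰ = u⁶, (u²¹)²¹ = u⁴, (u²¹)²² = u², (u²¹)²³ = e.
The smallest positive k with (u²¹)ᵏ = e is 23.

Answer: 23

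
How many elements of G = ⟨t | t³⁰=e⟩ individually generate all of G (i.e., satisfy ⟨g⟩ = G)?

G is cyclic of order 30. An element generates G iff its order is 30, and a cyclic group of order 30 has exactly φ(30) = 8 such elements.

Answer: 8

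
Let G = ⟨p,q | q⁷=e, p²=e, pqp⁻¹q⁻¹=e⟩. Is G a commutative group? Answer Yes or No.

Each pair of generators commutes: p·q = pq = q·p. Since the generators pairwise commute, every element of G commutes with every other, so G is abelian.

Answer: Yes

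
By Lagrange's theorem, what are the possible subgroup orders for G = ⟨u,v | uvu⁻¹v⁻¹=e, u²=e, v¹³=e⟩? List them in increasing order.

|G| = 26 = 2 · 13. By Lagrange's theorem the order of any subgroup divides 26; the divisors of 26 are 1, 2, 13, 26.

Answer: 1, 2, 13, 26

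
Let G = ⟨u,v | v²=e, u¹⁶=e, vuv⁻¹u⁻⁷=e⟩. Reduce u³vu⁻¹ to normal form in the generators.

Multiply left to right, reducing at each step:
  (u³) · v = u³v
  (u³v) · u⁻¹ = u¹²v

Answer: u¹²v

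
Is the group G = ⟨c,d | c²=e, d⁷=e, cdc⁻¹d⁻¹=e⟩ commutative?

Each pair of generators commutes: c·d = cd = d·c. Since the generators pairwise commute, every element of G commutes with every other, so G is abelian.

Answer: Yes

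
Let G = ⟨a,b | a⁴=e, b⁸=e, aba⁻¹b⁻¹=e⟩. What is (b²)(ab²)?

Compute (b²) · (ab²) by multiplying left to right and reducing via the relations at each step:
  (b²) · a = ab²
  (ab²) · b² = ab⁴

Answer: ab⁴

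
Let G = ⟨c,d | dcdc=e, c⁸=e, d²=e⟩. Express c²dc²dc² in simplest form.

Multiply left to right, reducing at each step:
  (c²) · d = c²d
  (c²d) · c² = d
  d · d = e
  e · c² = c²

Answer: c²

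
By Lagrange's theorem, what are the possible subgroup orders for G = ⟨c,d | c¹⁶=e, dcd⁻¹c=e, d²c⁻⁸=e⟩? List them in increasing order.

|G| = 32 = 2⁵. By Lagrange's theorem the order of any subgroup divides 32; the divisors of 32 are 1, 2, 4, 8, 16, 32.

Answer: 1, 2, 4, 8, 16, 32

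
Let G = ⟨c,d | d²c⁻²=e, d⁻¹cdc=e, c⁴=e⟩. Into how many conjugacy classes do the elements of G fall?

The conjugacy classes (representative and size) are:
  [e] (size 1), [c³] (size 2), [c²] (size 1), [d⁻¹] (size 2), [cd⁻¹] (size 2).
Class equation: 1 + 2 + 1 + 2 + 2 = 8 = |G|. So G has 5 conjugacy classes.

Answer: 5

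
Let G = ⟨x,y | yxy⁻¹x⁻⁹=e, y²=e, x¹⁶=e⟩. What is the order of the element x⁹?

Compute successive powers until reaching e:
  (x⁹)¹ = x⁹, (x⁹)² = x², (x⁹)³ = x¹¹, (x⁹)⁴ = x⁴, (x⁹)⁵ = x¹³, (x⁹)⁶ = x⁶, (x⁹)⁷ = x¹⁵, (x⁹)⁸ = x⁸, (x⁹)⁹ = x, (x⁹)¹⁰ = x¹⁰, (x⁹)¹¹ = x³, (x⁹)¹² = x¹², (x⁹)¹³ = x⁵, (x⁹)¹⁴ = x¹⁴, (x⁹)¹⁵ = x⁷, (x⁹)¹⁶ = e.
The smallest positive k with (x⁹)ᵏ = e is 16.

Answer: 16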